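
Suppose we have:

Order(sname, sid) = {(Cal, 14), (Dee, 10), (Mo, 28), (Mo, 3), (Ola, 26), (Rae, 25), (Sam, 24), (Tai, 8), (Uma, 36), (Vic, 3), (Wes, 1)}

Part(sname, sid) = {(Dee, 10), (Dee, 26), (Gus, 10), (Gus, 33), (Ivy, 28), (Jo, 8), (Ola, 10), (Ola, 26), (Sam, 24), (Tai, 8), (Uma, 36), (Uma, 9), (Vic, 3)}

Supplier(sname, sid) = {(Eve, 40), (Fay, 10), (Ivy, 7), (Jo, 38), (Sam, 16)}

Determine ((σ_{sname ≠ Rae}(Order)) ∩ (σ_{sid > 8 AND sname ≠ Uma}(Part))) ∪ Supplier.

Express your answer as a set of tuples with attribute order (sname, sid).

Selection sname ≠ Rae: {(Cal, 14), (Dee, 10), (Mo, 28), (Mo, 3), (Ola, 26), (Sam, 24), (Tai, 8), (Uma, 36), (Vic, 3), (Wes, 1)}
Selection sid > 8 AND sname ≠ Uma: {(Dee, 10), (Dee, 26), (Gus, 10), (Gus, 33), (Ivy, 28), (Ola, 10), (Ola, 26), (Sam, 24)}
Intersection: {(Cal, 14), (Dee, 10), (Mo, 28), (Mo, 3), (Ola, 26), (Sam, 24), (Tai, 8), (Uma, 36), (Vic, 3), (Wes, 1)} with {(Dee, 10), (Dee, 26), (Gus, 10), (Gus, 33), (Ivy, 28), (Ola, 10), (Ola, 26), (Sam, 24)} → {(Dee, 10), (Ola, 26), (Sam, 24)}
Union: {(Dee, 10), (Ola, 26), (Sam, 24)} with {(Eve, 40), (Fay, 10), (Ivy, 7), (Jo, 38), (Sam, 16)} → {(Dee, 10), (Eve, 40), (Fay, 10), (Ivy, 7), (Jo, 38), (Ola, 26), (Sam, 16), (Sam, 24)}

{(Dee, 10), (Eve, 40), (Fay, 10), (Ivy, 7), (Jo, 38), (Ola, 26), (Sam, 16), (Sam, 24)}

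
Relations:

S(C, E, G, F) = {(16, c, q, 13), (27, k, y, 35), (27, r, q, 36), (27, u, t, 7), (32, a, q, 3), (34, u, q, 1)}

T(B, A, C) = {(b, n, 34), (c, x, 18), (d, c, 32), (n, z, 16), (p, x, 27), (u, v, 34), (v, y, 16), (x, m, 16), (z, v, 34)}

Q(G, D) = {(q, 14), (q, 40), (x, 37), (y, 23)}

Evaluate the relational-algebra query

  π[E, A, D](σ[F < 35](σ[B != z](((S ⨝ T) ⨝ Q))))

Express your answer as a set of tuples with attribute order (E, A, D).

Natural join on C: {(16, c, q, 13, n, z), (16, c, q, 13, v, y), (16, c, q, 13, x, m), (27, k, y, 35, p, x), (27, r, q, 36, p, x), (27, u, t, 7, p, x), (32, a, q, 3, d, c), (34, u, q, 1, b, n), (34, u, q, 1, u, v), (34, u, q, 1, z, v)}
Natural join on G: {(16, c, q, 13, n, z, 14), (16, c, q, 13, n, z, 40), (16, c, q, 13, v, y, 14), (16, c, q, 13, v, y, 40), (16, c, q, 13, x, m, 14), (16, c, q, 13, x, m, 40), (27, k, y, 35, p, x, 23), (27, r, q, 36, p, x, 14), (27, r, q, 36, p, x, 40), (32, a, q, 3, d, c, 14), (32, a, q, 3, d, c, 40), (34, u, q, 1, b, n, 14), (34, u, q, 1, b, n, 40), (34, u, q, 1, u, v, 14), (34, u, q, 1, u, v, 40), (34, u, q, 1, z, v, 14), (34, u, q, 1, z, v, 40)}
σ[B != z]: keep tuples satisfying B != z → {(16, c, q, 13, n, z, 14), (16, c, q, 13, n, z, 40), (16, c, q, 13, v, y, 14), (16, c, q, 13, v, y, 40), (16, c, q, 13, x, m, 14), (16, c, q, 13, x, m, 40), (27, k, y, 35, p, x, 23), (27, r, q, 36, p, x, 14), (27, r, q, 36, p, x, 40), (32, a, q, 3, d, c, 14), (32, a, q, 3, d, c, 40), (34, u, q, 1, b, n, 14), (34, u, q, 1, b, n, 40), (34, u, q, 1, u, v, 14), (34, u, q, 1, u, v, 40)}
σ[F < 35]: keep tuples satisfying F < 35 → {(16, c, q, 13, n, z, 14), (16, c, q, 13, n, z, 40), (16, c, q, 13, v, y, 14), (16, c, q, 13, v, y, 40), (16, c, q, 13, x, m, 14), (16, c, q, 13, x, m, 40), (32, a, q, 3, d, c, 14), (32, a, q, 3, d, c, 40), (34, u, q, 1, b, n, 14), (34, u, q, 1, b, n, 40), (34, u, q, 1, u, v, 14), (34, u, q, 1, u, v, 40)}
Projecting to E, A, D: {(a, c, 14), (a, c, 40), (c, m, 14), (c, m, 40), (c, y, 14), (c, y, 40), (c, z, 14), (c, z, 40), (u, n, 14), (u, n, 40), (u, v, 14), (u, v, 40)}

{(a, c, 14), (a, c, 40), (c, m, 14), (c, m, 40), (c, y, 14), (c, y, 40), (c, z, 14), (c, z, 40), (u, n, 14), (u, n, 40), (u, v, 14), (u, v, 40)}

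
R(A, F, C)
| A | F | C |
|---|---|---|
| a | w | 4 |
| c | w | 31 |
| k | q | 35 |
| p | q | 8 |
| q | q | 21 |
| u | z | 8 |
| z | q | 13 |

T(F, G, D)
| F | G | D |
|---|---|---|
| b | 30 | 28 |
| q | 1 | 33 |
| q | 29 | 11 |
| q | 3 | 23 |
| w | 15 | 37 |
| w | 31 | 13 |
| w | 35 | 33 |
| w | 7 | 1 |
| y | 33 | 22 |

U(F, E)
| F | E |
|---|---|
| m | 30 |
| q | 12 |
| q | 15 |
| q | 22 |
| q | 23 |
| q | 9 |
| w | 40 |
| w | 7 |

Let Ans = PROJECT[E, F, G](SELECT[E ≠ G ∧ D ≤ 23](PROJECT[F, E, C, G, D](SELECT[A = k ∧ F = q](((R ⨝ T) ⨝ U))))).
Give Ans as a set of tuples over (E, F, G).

{(12, q, 29), (12, q, 3), (15, q, 29), (15, q, 3), (22, q, 29), (22, q, 3), (23, q, 29), (23, q, 3), (9, q, 29), (9, q, 3)}

Joining R and T on F yields {(a, w, 4, 15, 37), (a, w, 4, 31, 13), (a, w, 4, 35, 33), (a, w, 4, 7, 1), (c, w, 31, 15, 37), (c, w, 31, 31, 13), (c, w, 31, 35, 33), (c, w, 31, 7, 1), (k, q, 35, 1, 33), (k, q, 35, 29, 11), (k, q, 35, 3, 23), (p, q, 8, 1, 33), (p, q, 8, 29, 11), (p, q, 8, 3, 23), (q, q, 21, 1, 33), (q, q, 21, 29, 11), (q, q, 21, 3, 23), (z, q, 13, 1, 33), (z, q, 13, 29, 11), (z, q, 13, 3, 23)}.
Joining (R ⨝ T) and U on F yields {(a, w, 4, 15, 37, 40), (a, w, 4, 15, 37, 7), (a, w, 4, 31, 13, 40), (a, w, 4, 31, 13, 7), (a, w, 4, 35, 33, 40), (a, w, 4, 35, 33, 7), (a, w, 4, 7, 1, 40), (a, w, 4, 7, 1, 7), (c, w, 31, 15, 37, 40), (c, w, 31, 15, 37, 7), (c, w, 31, 31, 13, 40), (c, w, 31, 31, 13, 7), (c, w, 31, 35, 33, 40), (c, w, 31, 35, 33, 7), (c, w, 31, 7, 1, 40), (c, w, 31, 7, 1, 7), (k, q, 35, 1, 33, 12), (k, q, 35, 1, 33, 15), (k, q, 35, 1, 33, 22), (k, q, 35, 1, 33, 23), (k, q, 35, 1, 33, 9), (k, q, 35, 29, 11, 12), (k, q, 35, 29, 11, 15), (k, q, 35, 29, 11, 22), (k, q, 35, 29, 11, 23), (k, q, 35, 29, 11, 9), (k, q, 35, 3, 23, 12), (k, q, 35, 3, 23, 15), (k, q, 35, 3, 23, 22), (k, q, 35, 3, 23, 23), (k, q, 35, 3, 23, 9), (p, q, 8, 1, 33, 12), (p, q, 8, 1, 33, 15), (p, q, 8, 1, 33, 22), (p, q, 8, 1, 33, 23), (p, q, 8, 1, 33, 9), (p, q, 8, 29, 11, 12), (p, q, 8, 29, 11, 15), (p, q, 8, 29, 11, 22), (p, q, 8, 29, 11, 23), (p, q, 8, 29, 11, 9), (p, q, 8, 3, 23, 12), (p, q, 8, 3, 23, 15), (p, q, 8, 3, 23, 22), (p, q, 8, 3, 23, 23), (p, q, 8, 3, 23, 9), (q, q, 21, 1, 33, 12), (q, q, 21, 1, 33, 15), (q, q, 21, 1, 33, 22), (q, q, 21, 1, 33, 23), (q, q, 21, 1, 33, 9), (q, q, 21, 29, 11, 12), (q, q, 21, 29, 11, 15), (q, q, 21, 29, 11, 22), (q, q, 21, 29, 11, 23), (q, q, 21, 29, 11, 9), (q, q, 21, 3, 23, 12), (q, q, 21, 3, 23, 15), (q, q, 21, 3, 23, 22), (q, q, 21, 3, 23, 23), (q, q, 21, 3, 23, 9), (z, q, 13, 1, 33, 12), (z, q, 13, 1, 33, 15), (z, q, 13, 1, 33, 22), (z, q, 13, 1, 33, 23), (z, q, 13, 1, 33, 9), (z, q, 13, 29, 11, 12), (z, q, 13, 29, 11, 15), (z, q, 13, 29, 11, 22), (z, q, 13, 29, 11, 23), (z, q, 13, 29, 11, 9), (z, q, 13, 3, 23, 12), (z, q, 13, 3, 23, 15), (z, q, 13, 3, 23, 22), (z, q, 13, 3, 23, 23), (z, q, 13, 3, 23, 9)}.
Apply σ_{A = k ∧ F = q}; surviving tuples: {(k, q, 35, 1, 33, 12), (k, q, 35, 1, 33, 15), (k, q, 35, 1, 33, 22), (k, q, 35, 1, 33, 23), (k, q, 35, 1, 33, 9), (k, q, 35, 29, 11, 12), (k, q, 35, 29, 11, 15), (k, q, 35, 29, 11, 22), (k, q, 35, 29, 11, 23), (k, q, 35, 29, 11, 9), (k, q, 35, 3, 23, 12), (k, q, 35, 3, 23, 15), (k, q, 35, 3, 23, 22), (k, q, 35, 3, 23, 23), (k, q, 35, 3, 23, 9)}
π[F, E, C, G, D]: project onto (F, E, C, G, D) → {(q, 12, 35, 1, 33), (q, 12, 35, 29, 11), (q, 12, 35, 3, 23), (q, 15, 35, 1, 33), (q, 15, 35, 29, 11), (q, 15, 35, 3, 23), (q, 22, 35, 1, 33), (q, 22, 35, 29, 11), (q, 22, 35, 3, 23), (q, 23, 35, 1, 33), (q, 23, 35, 29, 11), (q, 23, 35, 3, 23), (q, 9, 35, 1, 33), (q, 9, 35, 29, 11), (q, 9, 35, 3, 23)}
Apply σ_{E ≠ G ∧ D ≤ 23}; surviving tuples: {(q, 12, 35, 29, 11), (q, 12, 35, 3, 23), (q, 15, 35, 29, 11), (q, 15, 35, 3, 23), (q, 22, 35, 29, 11), (q, 22, 35, 3, 23), (q, 23, 35, 29, 11), (q, 23, 35, 3, 23), (q, 9, 35, 29, 11), (q, 9, 35, 3, 23)}
π[E, F, G]: project onto (E, F, G) → {(12, q, 29), (12, q, 3), (15, q, 29), (15, q, 3), (22, q, 29), (22, q, 3), (23, q, 29), (23, q, 3), (9, q, 29), (9, q, 3)}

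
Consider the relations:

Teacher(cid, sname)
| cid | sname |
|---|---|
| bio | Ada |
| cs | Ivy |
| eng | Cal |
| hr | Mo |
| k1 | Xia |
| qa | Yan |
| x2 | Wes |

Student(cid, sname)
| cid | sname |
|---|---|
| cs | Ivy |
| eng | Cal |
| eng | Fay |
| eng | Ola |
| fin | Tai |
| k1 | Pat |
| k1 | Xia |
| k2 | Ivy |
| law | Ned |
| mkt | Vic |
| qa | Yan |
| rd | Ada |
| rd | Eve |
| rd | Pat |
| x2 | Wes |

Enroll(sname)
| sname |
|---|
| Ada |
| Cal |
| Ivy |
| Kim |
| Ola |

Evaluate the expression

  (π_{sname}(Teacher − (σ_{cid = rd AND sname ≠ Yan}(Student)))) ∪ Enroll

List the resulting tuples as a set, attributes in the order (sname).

Selection cid = rd AND sname ≠ Yan: {(rd, Ada), (rd, Eve), (rd, Pat)}
Set difference of the two operands is {(bio, Ada), (cs, Ivy), (eng, Cal), (hr, Mo), (k1, Xia), (qa, Yan), (x2, Wes)}.
π[sname]: project onto (sname) → {Ada, Cal, Ivy, Mo, Wes, Xia, Yan}
Set union of the two operands is {Ada, Cal, Ivy, Kim, Mo, Ola, Wes, Xia, Yan}.

{Ada, Cal, Ivy, Kim, Mo, Ola, Wes, Xia, Yan}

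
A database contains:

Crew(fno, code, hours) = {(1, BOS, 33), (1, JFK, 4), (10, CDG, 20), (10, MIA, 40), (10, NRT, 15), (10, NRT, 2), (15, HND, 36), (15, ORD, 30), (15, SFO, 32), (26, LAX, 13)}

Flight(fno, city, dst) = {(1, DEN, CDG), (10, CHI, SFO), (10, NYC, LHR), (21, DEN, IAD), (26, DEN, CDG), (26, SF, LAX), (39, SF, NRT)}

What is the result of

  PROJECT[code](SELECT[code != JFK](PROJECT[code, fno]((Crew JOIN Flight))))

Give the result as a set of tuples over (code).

Natural join on fno: {(1, BOS, 33, DEN, CDG), (1, JFK, 4, DEN, CDG), (10, CDG, 20, CHI, SFO), (10, CDG, 20, NYC, LHR), (10, MIA, 40, CHI, SFO), (10, MIA, 40, NYC, LHR), (10, NRT, 15, CHI, SFO), (10, NRT, 15, NYC, LHR), (10, NRT, 2, CHI, SFO), (10, NRT, 2, NYC, LHR), (26, LAX, 13, DEN, CDG), (26, LAX, 13, SF, LAX)}
π[code, fno]: project onto (code, fno) (6 duplicate(s) eliminated) → {(BOS, 1), (CDG, 10), (JFK, 1), (LAX, 26), (MIA, 10), (NRT, 10)}
Apply σ_{code != JFK}; surviving tuples: {(BOS, 1), (CDG, 10), (LAX, 26), (MIA, 10), (NRT, 10)}
π[code]: project onto (code) → {BOS, CDG, LAX, MIA, NRT}

{BOS, CDG, LAX, MIA, NRT}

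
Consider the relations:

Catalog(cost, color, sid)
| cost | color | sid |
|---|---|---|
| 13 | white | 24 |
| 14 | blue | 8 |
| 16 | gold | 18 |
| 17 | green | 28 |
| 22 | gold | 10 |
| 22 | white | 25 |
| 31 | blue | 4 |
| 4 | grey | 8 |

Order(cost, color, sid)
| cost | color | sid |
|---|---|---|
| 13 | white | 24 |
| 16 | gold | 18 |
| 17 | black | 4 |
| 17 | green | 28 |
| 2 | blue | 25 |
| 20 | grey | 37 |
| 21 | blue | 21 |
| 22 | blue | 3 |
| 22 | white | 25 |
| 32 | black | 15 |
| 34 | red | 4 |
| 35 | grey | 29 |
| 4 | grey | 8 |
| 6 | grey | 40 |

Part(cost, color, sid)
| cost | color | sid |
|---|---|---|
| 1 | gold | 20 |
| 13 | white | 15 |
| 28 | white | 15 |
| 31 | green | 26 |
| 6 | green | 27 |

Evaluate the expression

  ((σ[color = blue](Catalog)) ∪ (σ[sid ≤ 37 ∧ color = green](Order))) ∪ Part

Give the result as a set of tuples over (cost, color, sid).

{(1, gold, 20), (13, white, 15), (14, blue, 8), (17, green, 28), (28, white, 15), (31, blue, 4), (31, green, 26), (6, green, 27)}

σ[color = blue]: keep tuples satisfying color = blue → {(14, blue, 8), (31, blue, 4)}
σ[sid ≤ 37 ∧ color = green]: keep tuples satisfying sid ≤ 37 ∧ color = green → {(17, green, 28)}
Union: {(14, blue, 8), (31, blue, 4)} with {(17, green, 28)} → {(14, blue, 8), (17, green, 28), (31, blue, 4)}
Union: {(14, blue, 8), (17, green, 28), (31, blue, 4)} with {(1, gold, 20), (13, white, 15), (28, white, 15), (31, green, 26), (6, green, 27)} → {(1, gold, 20), (13, white, 15), (14, blue, 8), (17, green, 28), (28, white, 15), (31, blue, 4), (31, green, 26), (6, green, 27)}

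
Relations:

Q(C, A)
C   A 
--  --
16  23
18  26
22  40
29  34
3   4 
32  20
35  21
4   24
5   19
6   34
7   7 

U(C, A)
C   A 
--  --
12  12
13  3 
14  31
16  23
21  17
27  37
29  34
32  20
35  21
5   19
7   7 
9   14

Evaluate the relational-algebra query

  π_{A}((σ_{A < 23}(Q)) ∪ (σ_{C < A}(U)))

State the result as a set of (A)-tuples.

Filtering on A < 23 leaves {(3, 4), (32, 20), (35, 21), (5, 19), (7, 7)}.
Filtering on C < A leaves {(14, 31), (16, 23), (27, 37), (29, 34), (5, 19), (9, 14)}.
Taking the union: {(14, 31), (16, 23), (27, 37), (29, 34), (3, 4), (32, 20), (35, 21), (5, 19), (7, 7), (9, 14)}
Projecting to A: {14, 19, 20, 21, 23, 31, 34, 37, 4, 7}

{14, 19, 20, 21, 23, 31, 34, 37, 4, 7}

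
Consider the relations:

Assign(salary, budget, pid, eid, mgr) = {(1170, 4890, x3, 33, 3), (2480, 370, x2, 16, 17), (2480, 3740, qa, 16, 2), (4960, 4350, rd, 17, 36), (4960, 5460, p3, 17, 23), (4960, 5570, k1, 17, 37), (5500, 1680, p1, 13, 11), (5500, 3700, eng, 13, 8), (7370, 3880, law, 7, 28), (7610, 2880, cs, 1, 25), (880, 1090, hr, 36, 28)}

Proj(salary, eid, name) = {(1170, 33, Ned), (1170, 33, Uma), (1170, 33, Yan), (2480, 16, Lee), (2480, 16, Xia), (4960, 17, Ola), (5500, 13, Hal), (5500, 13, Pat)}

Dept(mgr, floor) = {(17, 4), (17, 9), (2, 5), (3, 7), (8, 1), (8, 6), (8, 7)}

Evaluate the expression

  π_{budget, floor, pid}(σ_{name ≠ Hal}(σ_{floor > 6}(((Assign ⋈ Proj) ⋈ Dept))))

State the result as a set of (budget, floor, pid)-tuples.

{(370, 9, x2), (3700, 7, eng), (4890, 7, x3)}

Assign ⋈ Proj (natural join on salary, eid): {(1170, 4890, x3, 33, 3, Ned), (1170, 4890, x3, 33, 3, Uma), (1170, 4890, x3, 33, 3, Yan), (2480, 370, x2, 16, 17, Lee), (2480, 370, x2, 16, 17, Xia), (2480, 3740, qa, 16, 2, Lee), (2480, 3740, qa, 16, 2, Xia), (4960, 4350, rd, 17, 36, Ola), (4960, 5460, p3, 17, 23, Ola), (4960, 5570, k1, 17, 37, Ola), (5500, 1680, p1, 13, 11, Hal), (5500, 1680, p1, 13, 11, Pat), (5500, 3700, eng, 13, 8, Hal), (5500, 3700, eng, 13, 8, Pat)}
(Assign ⋈ Proj) ⋈ Dept (natural join on mgr): {(1170, 4890, x3, 33, 3, Ned, 7), (1170, 4890, x3, 33, 3, Uma, 7), (1170, 4890, x3, 33, 3, Yan, 7), (2480, 370, x2, 16, 17, Lee, 4), (2480, 370, x2, 16, 17, Lee, 9), (2480, 370, x2, 16, 17, Xia, 4), (2480, 370, x2, 16, 17, Xia, 9), (2480, 3740, qa, 16, 2, Lee, 5), (2480, 3740, qa, 16, 2, Xia, 5), (5500, 3700, eng, 13, 8, Hal, 1), (5500, 3700, eng, 13, 8, Hal, 6), (5500, 3700, eng, 13, 8, Hal, 7), (5500, 3700, eng, 13, 8, Pat, 1), (5500, 3700, eng, 13, 8, Pat, 6), (5500, 3700, eng, 13, 8, Pat, 7)}
Selection floor > 6: {(1170, 4890, x3, 33, 3, Ned, 7), (1170, 4890, x3, 33, 3, Uma, 7), (1170, 4890, x3, 33, 3, Yan, 7), (2480, 370, x2, 16, 17, Lee, 9), (2480, 370, x2, 16, 17, Xia, 9), (5500, 3700, eng, 13, 8, Hal, 7), (5500, 3700, eng, 13, 8, Pat, 7)}
Selection name ≠ Hal: {(1170, 4890, x3, 33, 3, Ned, 7), (1170, 4890, x3, 33, 3, Uma, 7), (1170, 4890, x3, 33, 3, Yan, 7), (2480, 370, x2, 16, 17, Lee, 9), (2480, 370, x2, 16, 17, Xia, 9), (5500, 3700, eng, 13, 8, Pat, 7)}
π_{budget, floor, pid} gives {(370, 9, x2), (3700, 7, eng), (4890, 7, x3)} (3 duplicate(s) eliminated).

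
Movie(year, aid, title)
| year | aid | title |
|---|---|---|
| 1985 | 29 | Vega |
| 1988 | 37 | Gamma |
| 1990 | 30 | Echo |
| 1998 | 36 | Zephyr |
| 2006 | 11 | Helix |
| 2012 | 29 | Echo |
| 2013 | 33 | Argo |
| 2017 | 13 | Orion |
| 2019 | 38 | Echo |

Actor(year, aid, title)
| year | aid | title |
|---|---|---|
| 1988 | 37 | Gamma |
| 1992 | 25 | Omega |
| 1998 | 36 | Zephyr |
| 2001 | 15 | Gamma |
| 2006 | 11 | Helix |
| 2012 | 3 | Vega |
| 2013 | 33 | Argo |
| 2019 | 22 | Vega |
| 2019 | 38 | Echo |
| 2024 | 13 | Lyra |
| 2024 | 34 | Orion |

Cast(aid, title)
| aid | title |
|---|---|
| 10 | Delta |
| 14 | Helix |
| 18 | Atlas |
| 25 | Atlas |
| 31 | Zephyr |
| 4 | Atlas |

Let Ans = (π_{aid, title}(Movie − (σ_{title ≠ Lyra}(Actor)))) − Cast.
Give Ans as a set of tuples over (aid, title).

{(13, Orion), (29, Echo), (29, Vega), (30, Echo)}

σ[title ≠ Lyra]: keep tuples satisfying title ≠ Lyra → {(1988, 37, Gamma), (1992, 25, Omega), (1998, 36, Zephyr), (2001, 15, Gamma), (2006, 11, Helix), (2012, 3, Vega), (2013, 33, Argo), (2019, 22, Vega), (2019, 38, Echo), (2024, 34, Orion)}
Set difference of the two operands is {(1985, 29, Vega), (1990, 30, Echo), (2012, 29, Echo), (2017, 13, Orion)}.
π_{aid, title} gives {(13, Orion), (29, Echo), (29, Vega), (30, Echo)}.
Set difference of the two operands is {(13, Orion), (29, Echo), (29, Vega), (30, Echo)}.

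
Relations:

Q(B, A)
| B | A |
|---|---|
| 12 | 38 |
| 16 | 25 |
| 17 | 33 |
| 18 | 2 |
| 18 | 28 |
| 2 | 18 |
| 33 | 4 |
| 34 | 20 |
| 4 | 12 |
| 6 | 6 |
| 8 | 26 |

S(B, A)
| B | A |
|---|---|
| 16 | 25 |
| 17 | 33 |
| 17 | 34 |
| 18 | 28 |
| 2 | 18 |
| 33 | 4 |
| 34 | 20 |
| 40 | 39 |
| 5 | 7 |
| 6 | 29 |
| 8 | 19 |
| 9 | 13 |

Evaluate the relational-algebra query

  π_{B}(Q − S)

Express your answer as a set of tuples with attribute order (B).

{12, 18, 4, 6, 8}

Difference: {(12, 38), (16, 25), (17, 33), (18, 2), (18, 28), (2, 18), (33, 4), (34, 20), (4, 12), (6, 6), (8, 26)} with {(16, 25), (17, 33), (17, 34), (18, 28), (2, 18), (33, 4), (34, 20), (40, 39), (5, 7), (6, 29), (8, 19), (9, 13)} → {(12, 38), (18, 2), (4, 12), (6, 6), (8, 26)}
Projecting to B: {12, 18, 4, 6, 8}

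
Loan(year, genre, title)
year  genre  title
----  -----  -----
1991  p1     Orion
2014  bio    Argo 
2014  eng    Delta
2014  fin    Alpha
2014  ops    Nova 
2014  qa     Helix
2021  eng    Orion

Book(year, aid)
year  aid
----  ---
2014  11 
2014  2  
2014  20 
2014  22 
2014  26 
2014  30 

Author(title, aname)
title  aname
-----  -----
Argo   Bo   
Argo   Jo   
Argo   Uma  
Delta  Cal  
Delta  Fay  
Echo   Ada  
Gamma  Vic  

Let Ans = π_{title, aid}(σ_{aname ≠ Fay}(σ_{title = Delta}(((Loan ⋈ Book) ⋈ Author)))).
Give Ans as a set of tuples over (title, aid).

Loan ⋈ Book (natural join on year): {(2014, bio, Argo, 11), (2014, bio, Argo, 2), (2014, bio, Argo, 20), (2014, bio, Argo, 22), (2014, bio, Argo, 26), (2014, bio, Argo, 30), (2014, eng, Delta, 11), (2014, eng, Delta, 2), (2014, eng, Delta, 20), (2014, eng, Delta, 22), (2014, eng, Delta, 26), (2014, eng, Delta, 30), (2014, fin, Alpha, 11), (2014, fin, Alpha, 2), (2014, fin, Alpha, 20), (2014, fin, Alpha, 22), (2014, fin, Alpha, 26), (2014, fin, Alpha, 30), (2014, ops, Nova, 11), (2014, ops, Nova, 2), (2014, ops, Nova, 20), (2014, ops, Nova, 22), (2014, ops, Nova, 26), (2014, ops, Nova, 30), (2014, qa, Helix, 11), (2014, qa, Helix, 2), (2014, qa, Helix, 20), (2014, qa, Helix, 22), (2014, qa, Helix, 26), (2014, qa, Helix, 30)}
(Loan ⋈ Book) ⋈ Author (natural join on title): {(2014, bio, Argo, 11, Bo), (2014, bio, Argo, 11, Jo), (2014, bio, Argo, 11, Uma), (2014, bio, Argo, 2, Bo), (2014, bio, Argo, 2, Jo), (2014, bio, Argo, 2, Uma), (2014, bio, Argo, 20, Bo), (2014, bio, Argo, 20, Jo), (2014, bio, Argo, 20, Uma), (2014, bio, Argo, 22, Bo), (2014, bio, Argo, 22, Jo), (2014, bio, Argo, 22, Uma), (2014, bio, Argo, 26, Bo), (2014, bio, Argo, 26, Jo), (2014, bio, Argo, 26, Uma), (2014, bio, Argo, 30, Bo), (2014, bio, Argo, 30, Jo), (2014, bio, Argo, 30, Uma), (2014, eng, Delta, 11, Cal), (2014, eng, Delta, 11, Fay), (2014, eng, Delta, 2, Cal), (2014, eng, Delta, 2, Fay), (2014, eng, Delta, 20, Cal), (2014, eng, Delta, 20, Fay), (2014, eng, Delta, 22, Cal), (2014, eng, Delta, 22, Fay), (2014, eng, Delta, 26, Cal), (2014, eng, Delta, 26, Fay), (2014, eng, Delta, 30, Cal), (2014, eng, Delta, 30, Fay)}
Filtering on title = Delta leaves {(2014, eng, Delta, 11, Cal), (2014, eng, Delta, 11, Fay), (2014, eng, Delta, 2, Cal), (2014, eng, Delta, 2, Fay), (2014, eng, Delta, 20, Cal), (2014, eng, Delta, 20, Fay), (2014, eng, Delta, 22, Cal), (2014, eng, Delta, 22, Fay), (2014, eng, Delta, 26, Cal), (2014, eng, Delta, 26, Fay), (2014, eng, Delta, 30, Cal), (2014, eng, Delta, 30, Fay)}.
Filtering on aname ≠ Fay leaves {(2014, eng, Delta, 11, Cal), (2014, eng, Delta, 2, Cal), (2014, eng, Delta, 20, Cal), (2014, eng, Delta, 22, Cal), (2014, eng, Delta, 26, Cal), (2014, eng, Delta, 30, Cal)}.
Projecting to title, aid: {(Delta, 11), (Delta, 2), (Delta, 20), (Delta, 22), (Delta, 26), (Delta, 30)}

{(Delta, 11), (Delta, 2), (Delta, 20), (Delta, 22), (Delta, 26), (Delta, 30)}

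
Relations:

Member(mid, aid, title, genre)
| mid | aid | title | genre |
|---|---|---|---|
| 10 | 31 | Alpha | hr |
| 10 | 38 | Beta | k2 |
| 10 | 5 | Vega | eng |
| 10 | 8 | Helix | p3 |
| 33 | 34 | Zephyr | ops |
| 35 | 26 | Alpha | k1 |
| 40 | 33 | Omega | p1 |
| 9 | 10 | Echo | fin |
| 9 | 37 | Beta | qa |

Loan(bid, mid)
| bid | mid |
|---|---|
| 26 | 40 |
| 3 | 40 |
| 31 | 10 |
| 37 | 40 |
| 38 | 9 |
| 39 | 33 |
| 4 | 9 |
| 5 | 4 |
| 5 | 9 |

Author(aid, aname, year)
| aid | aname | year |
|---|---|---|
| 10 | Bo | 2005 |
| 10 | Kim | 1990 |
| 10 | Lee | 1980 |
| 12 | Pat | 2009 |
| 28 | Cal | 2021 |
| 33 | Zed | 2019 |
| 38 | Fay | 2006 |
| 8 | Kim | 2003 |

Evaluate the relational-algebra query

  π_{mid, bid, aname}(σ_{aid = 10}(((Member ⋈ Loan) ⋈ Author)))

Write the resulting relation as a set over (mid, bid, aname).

{(9, 38, Bo), (9, 38, Kim), (9, 38, Lee), (9, 4, Bo), (9, 4, Kim), (9, 4, Lee), (9, 5, Bo), (9, 5, Kim), (9, 5, Lee)}

Natural join on mid: {(10, 31, Alpha, hr, 31), (10, 38, Beta, k2, 31), (10, 5, Vega, eng, 31), (10, 8, Helix, p3, 31), (33, 34, Zephyr, ops, 39), (40, 33, Omega, p1, 26), (40, 33, Omega, p1, 3), (40, 33, Omega, p1, 37), (9, 10, Echo, fin, 38), (9, 10, Echo, fin, 4), (9, 10, Echo, fin, 5), (9, 37, Beta, qa, 38), (9, 37, Beta, qa, 4), (9, 37, Beta, qa, 5)}
Natural join on aid: {(10, 38, Beta, k2, 31, Fay, 2006), (10, 8, Helix, p3, 31, Kim, 2003), (40, 33, Omega, p1, 26, Zed, 2019), (40, 33, Omega, p1, 3, Zed, 2019), (40, 33, Omega, p1, 37, Zed, 2019), (9, 10, Echo, fin, 38, Bo, 2005), (9, 10, Echo, fin, 38, Kim, 1990), (9, 10, Echo, fin, 38, Lee, 1980), (9, 10, Echo, fin, 4, Bo, 2005), (9, 10, Echo, fin, 4, Kim, 1990), (9, 10, Echo, fin, 4, Lee, 1980), (9, 10, Echo, fin, 5, Bo, 2005), (9, 10, Echo, fin, 5, Kim, 1990), (9, 10, Echo, fin, 5, Lee, 1980)}
Filtering on aid = 10 leaves {(9, 10, Echo, fin, 38, Bo, 2005), (9, 10, Echo, fin, 38, Kim, 1990), (9, 10, Echo, fin, 38, Lee, 1980), (9, 10, Echo, fin, 4, Bo, 2005), (9, 10, Echo, fin, 4, Kim, 1990), (9, 10, Echo, fin, 4, Lee, 1980), (9, 10, Echo, fin, 5, Bo, 2005), (9, 10, Echo, fin, 5, Kim, 1990), (9, 10, Echo, fin, 5, Lee, 1980)}.
Projecting to mid, bid, aname: {(9, 38, Bo), (9, 38, Kim), (9, 38, Lee), (9, 4, Bo), (9, 4, Kim), (9, 4, Lee), (9, 5, Bo), (9, 5, Kim), (9, 5, Lee)}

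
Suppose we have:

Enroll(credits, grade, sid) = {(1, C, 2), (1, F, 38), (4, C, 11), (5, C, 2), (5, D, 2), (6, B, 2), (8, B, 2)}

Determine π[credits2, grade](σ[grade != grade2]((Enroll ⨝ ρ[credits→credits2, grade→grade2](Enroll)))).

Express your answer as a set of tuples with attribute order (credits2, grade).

{(1, B), (1, D), (5, B), (5, C), (5, D), (6, C), (6, D), (8, C), (8, D)}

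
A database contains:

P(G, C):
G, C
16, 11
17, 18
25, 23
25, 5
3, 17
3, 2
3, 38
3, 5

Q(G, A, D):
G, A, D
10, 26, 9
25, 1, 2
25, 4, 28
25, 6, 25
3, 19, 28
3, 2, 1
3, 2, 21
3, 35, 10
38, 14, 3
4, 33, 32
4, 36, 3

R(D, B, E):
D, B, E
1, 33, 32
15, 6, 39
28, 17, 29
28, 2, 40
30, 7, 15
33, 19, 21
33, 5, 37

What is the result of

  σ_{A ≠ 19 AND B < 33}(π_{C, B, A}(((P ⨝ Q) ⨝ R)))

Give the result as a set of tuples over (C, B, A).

Joining P and Q on G yields {(25, 23, 1, 2), (25, 23, 4, 28), (25, 23, 6, 25), (25, 5, 1, 2), (25, 5, 4, 28), (25, 5, 6, 25), (3, 17, 19, 28), (3, 17, 2, 1), (3, 17, 2, 21), (3, 17, 35, 10), (3, 2, 19, 28), (3, 2, 2, 1), (3, 2, 2, 21), (3, 2, 35, 10), (3, 38, 19, 28), (3, 38, 2, 1), (3, 38, 2, 21), (3, 38, 35, 10), (3, 5, 19, 28), (3, 5, 2, 1), (3, 5, 2, 21), (3, 5, 35, 10)}.
Joining (P ⨝ Q) and R on D yields {(25, 23, 4, 28, 17, 29), (25, 23, 4, 28, 2, 40), (25, 5, 4, 28, 17, 29), (25, 5, 4, 28, 2, 40), (3, 17, 19, 28, 17, 29), (3, 17, 19, 28, 2, 40), (3, 17, 2, 1, 33, 32), (3, 2, 19, 28, 17, 29), (3, 2, 19, 28, 2, 40), (3, 2, 2, 1, 33, 32), (3, 38, 19, 28, 17, 29), (3, 38, 19, 28, 2, 40), (3, 38, 2, 1, 33, 32), (3, 5, 19, 28, 17, 29), (3, 5, 19, 28, 2, 40), (3, 5, 2, 1, 33, 32)}.
π[C, B, A]: project onto (C, B, A) → {(17, 17, 19), (17, 2, 19), (17, 33, 2), (2, 17, 19), (2, 2, 19), (2, 33, 2), (23, 17, 4), (23, 2, 4), (38, 17, 19), (38, 2, 19), (38, 33, 2), (5, 17, 19), (5, 17, 4), (5, 2, 19), (5, 2, 4), (5, 33, 2)}
Selection A ≠ 19 AND B < 33: {(23, 17, 4), (23, 2, 4), (5, 17, 4), (5, 2, 4)}

{(23, 17, 4), (23, 2, 4), (5, 17, 4), (5, 2, 4)}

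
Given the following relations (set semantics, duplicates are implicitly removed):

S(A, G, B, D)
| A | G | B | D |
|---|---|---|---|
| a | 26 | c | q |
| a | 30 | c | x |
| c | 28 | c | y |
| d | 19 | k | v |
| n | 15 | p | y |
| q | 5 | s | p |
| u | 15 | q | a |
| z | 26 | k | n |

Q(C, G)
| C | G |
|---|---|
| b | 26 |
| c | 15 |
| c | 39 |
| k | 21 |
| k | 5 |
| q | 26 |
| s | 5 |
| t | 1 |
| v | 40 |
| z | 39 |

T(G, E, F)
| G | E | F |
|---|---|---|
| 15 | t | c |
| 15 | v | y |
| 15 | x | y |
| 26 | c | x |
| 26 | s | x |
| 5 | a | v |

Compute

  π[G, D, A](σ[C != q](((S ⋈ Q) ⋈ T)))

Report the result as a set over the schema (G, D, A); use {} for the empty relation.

Natural join on G: {(a, 26, c, q, b), (a, 26, c, q, q), (n, 15, p, y, c), (q, 5, s, p, k), (q, 5, s, p, s), (u, 15, q, a, c), (z, 26, k, n, b), (z, 26, k, n, q)}
Natural join on G: {(a, 26, c, q, b, c, x), (a, 26, c, q, b, s, x), (a, 26, c, q, q, c, x), (a, 26, c, q, q, s, x), (n, 15, p, y, c, t, c), (n, 15, p, y, c, v, y), (n, 15, p, y, c, x, y), (q, 5, s, p, k, a, v), (q, 5, s, p, s, a, v), (u, 15, q, a, c, t, c), (u, 15, q, a, c, v, y), (u, 15, q, a, c, x, y), (z, 26, k, n, b, c, x), (z, 26, k, n, b, s, x), (z, 26, k, n, q, c, x), (z, 26, k, n, q, s, x)}
Filtering on C != q leaves {(a, 26, c, q, b, c, x), (a, 26, c, q, b, s, x), (n, 15, p, y, c, t, c), (n, 15, p, y, c, v, y), (n, 15, p, y, c, x, y), (q, 5, s, p, k, a, v), (q, 5, s, p, s, a, v), (u, 15, q, a, c, t, c), (u, 15, q, a, c, v, y), (u, 15, q, a, c, x, y), (z, 26, k, n, b, c, x), (z, 26, k, n, b, s, x)}.
Keep only column(s) G, D, A (7 duplicate(s) eliminated): {(15, a, u), (15, y, n), (26, n, z), (26, q, a), (5, p, q)}

{(15, a, u), (15, y, n), (26, n, z), (26, q, a), (5, p, q)}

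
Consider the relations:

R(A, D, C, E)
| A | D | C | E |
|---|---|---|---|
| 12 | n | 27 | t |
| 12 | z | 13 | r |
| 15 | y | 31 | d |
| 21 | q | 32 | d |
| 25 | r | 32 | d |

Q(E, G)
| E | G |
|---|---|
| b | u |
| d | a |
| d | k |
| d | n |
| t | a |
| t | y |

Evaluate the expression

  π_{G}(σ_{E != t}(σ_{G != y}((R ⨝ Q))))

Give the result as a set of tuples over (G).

{a, k, n}

R ⋈ Q (natural join on E): {(12, n, 27, t, a), (12, n, 27, t, y), (15, y, 31, d, a), (15, y, 31, d, k), (15, y, 31, d, n), (21, q, 32, d, a), (21, q, 32, d, k), (21, q, 32, d, n), (25, r, 32, d, a), (25, r, 32, d, k), (25, r, 32, d, n)}
Filtering on G != y leaves {(12, n, 27, t, a), (15, y, 31, d, a), (15, y, 31, d, k), (15, y, 31, d, n), (21, q, 32, d, a), (21, q, 32, d, k), (21, q, 32, d, n), (25, r, 32, d, a), (25, r, 32, d, k), (25, r, 32, d, n)}.
Filtering on E != t leaves {(15, y, 31, d, a), (15, y, 31, d, k), (15, y, 31, d, n), (21, q, 32, d, a), (21, q, 32, d, k), (21, q, 32, d, n), (25, r, 32, d, a), (25, r, 32, d, k), (25, r, 32, d, n)}.
π_{G} gives {a, k, n} (6 duplicate(s) eliminated).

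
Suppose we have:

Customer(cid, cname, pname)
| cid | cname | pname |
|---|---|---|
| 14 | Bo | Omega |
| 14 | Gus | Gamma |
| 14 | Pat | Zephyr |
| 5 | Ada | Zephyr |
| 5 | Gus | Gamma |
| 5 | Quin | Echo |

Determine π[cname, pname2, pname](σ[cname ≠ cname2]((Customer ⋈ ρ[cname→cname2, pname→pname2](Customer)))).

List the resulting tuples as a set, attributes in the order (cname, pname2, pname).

ρ[cname→cname2, pname→pname2]: schema becomes (cid, cname2, pname2); tuples unchanged.
Natural join on cid: {(14, Bo, Omega, Bo, Omega), (14, Bo, Omega, Gus, Gamma), (14, Bo, Omega, Pat, Zephyr), (14, Gus, Gamma, Bo, Omega), (14, Gus, Gamma, Gus, Gamma), (14, Gus, Gamma, Pat, Zephyr), (14, Pat, Zephyr, Bo, Omega), (14, Pat, Zephyr, Gus, Gamma), (14, Pat, Zephyr, Pat, Zephyr), (5, Ada, Zephyr, Ada, Zephyr), (5, Ada, Zephyr, Gus, Gamma), (5, Ada, Zephyr, Quin, Echo), (5, Gus, Gamma, Ada, Zephyr), (5, Gus, Gamma, Gus, Gamma), (5, Gus, Gamma, Quin, Echo), (5, Quin, Echo, Ada, Zephyr), (5, Quin, Echo, Gus, Gamma), (5, Quin, Echo, Quin, Echo)}
σ[cname ≠ cname2]: keep tuples satisfying cname ≠ cname2 → {(14, Bo, Omega, Gus, Gamma), (14, Bo, Omega, Pat, Zephyr), (14, Gus, Gamma, Bo, Omega), (14, Gus, Gamma, Pat, Zephyr), (14, Pat, Zephyr, Bo, Omega), (14, Pat, Zephyr, Gus, Gamma), (5, Ada, Zephyr, Gus, Gamma), (5, Ada, Zephyr, Quin, Echo), (5, Gus, Gamma, Ada, Zephyr), (5, Gus, Gamma, Quin, Echo), (5, Quin, Echo, Ada, Zephyr), (5, Quin, Echo, Gus, Gamma)}
Projecting to cname, pname2, pname (1 duplicate(s) eliminated): {(Ada, Echo, Zephyr), (Ada, Gamma, Zephyr), (Bo, Gamma, Omega), (Bo, Zephyr, Omega), (Gus, Echo, Gamma), (Gus, Omega, Gamma), (Gus, Zephyr, Gamma), (Pat, Gamma, Zephyr), (Pat, Omega, Zephyr), (Quin, Gamma, Echo), (Quin, Zephyr, Echo)}

{(Ada, Echo, Zephyr), (Ada, Gamma, Zephyr), (Bo, Gamma, Omega), (Bo, Zephyr, Omega), (Gus, Echo, Gamma), (Gus, Omega, Gamma), (Gus, Zephyr, Gamma), (Pat, Gamma, Zephyr), (Pat, Omega, Zephyr), (Quin, Gamma, Echo), (Quin, Zephyr, Echo)}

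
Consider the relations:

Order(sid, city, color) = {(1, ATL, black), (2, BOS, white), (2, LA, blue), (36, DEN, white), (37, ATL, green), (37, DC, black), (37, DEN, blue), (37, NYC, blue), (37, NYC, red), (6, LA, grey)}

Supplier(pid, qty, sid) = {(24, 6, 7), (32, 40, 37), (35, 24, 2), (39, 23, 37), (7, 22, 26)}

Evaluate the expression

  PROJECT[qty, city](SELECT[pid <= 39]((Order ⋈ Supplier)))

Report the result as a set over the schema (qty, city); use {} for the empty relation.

{(23, ATL), (23, DC), (23, DEN), (23, NYC), (24, BOS), (24, LA), (40, ATL), (40, DC), (40, DEN), (40, NYC)}

Joining Order and Supplier on sid yields {(2, BOS, white, 35, 24), (2, LA, blue, 35, 24), (37, ATL, green, 32, 40), (37, ATL, green, 39, 23), (37, DC, black, 32, 40), (37, DC, black, 39, 23), (37, DEN, blue, 32, 40), (37, DEN, blue, 39, 23), (37, NYC, blue, 32, 40), (37, NYC, blue, 39, 23), (37, NYC, red, 32, 40), (37, NYC, red, 39, 23)}.
Filtering on pid <= 39 leaves {(2, BOS, white, 35, 24), (2, LA, blue, 35, 24), (37, ATL, green, 32, 40), (37, ATL, green, 39, 23), (37, DC, black, 32, 40), (37, DC, black, 39, 23), (37, DEN, blue, 32, 40), (37, DEN, blue, 39, 23), (37, NYC, blue, 32, 40), (37, NYC, blue, 39, 23), (37, NYC, red, 32, 40), (37, NYC, red, 39, 23)}.
Projecting to qty, city (2 duplicate(s) eliminated): {(23, ATL), (23, DC), (23, DEN), (23, NYC), (24, BOS), (24, LA), (40, ATL), (40, DC), (40, DEN), (40, NYC)}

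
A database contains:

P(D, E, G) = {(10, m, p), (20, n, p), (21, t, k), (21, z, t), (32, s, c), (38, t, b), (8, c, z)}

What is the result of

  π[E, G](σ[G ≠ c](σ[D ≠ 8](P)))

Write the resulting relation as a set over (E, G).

Filtering on D ≠ 8 leaves {(10, m, p), (20, n, p), (21, t, k), (21, z, t), (32, s, c), (38, t, b)}.
Filtering on G ≠ c leaves {(10, m, p), (20, n, p), (21, t, k), (21, z, t), (38, t, b)}.
π[E, G]: project onto (E, G) → {(m, p), (n, p), (t, b), (t, k), (z, t)}

{(m, p), (n, p), (t, b), (t, k), (z, t)}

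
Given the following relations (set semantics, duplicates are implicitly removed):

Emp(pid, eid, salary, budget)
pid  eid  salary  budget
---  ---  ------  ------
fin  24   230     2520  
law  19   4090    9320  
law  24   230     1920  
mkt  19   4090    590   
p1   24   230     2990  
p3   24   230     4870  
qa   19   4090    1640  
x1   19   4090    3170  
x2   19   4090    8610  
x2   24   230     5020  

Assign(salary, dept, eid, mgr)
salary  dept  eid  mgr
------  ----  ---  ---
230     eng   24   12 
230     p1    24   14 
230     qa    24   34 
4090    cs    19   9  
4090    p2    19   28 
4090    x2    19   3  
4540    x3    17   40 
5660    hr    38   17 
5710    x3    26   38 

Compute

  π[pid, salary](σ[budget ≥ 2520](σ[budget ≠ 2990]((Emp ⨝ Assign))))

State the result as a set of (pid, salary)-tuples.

{(fin, 230), (law, 4090), (p3, 230), (x1, 4090), (x2, 230), (x2, 4090)}

Natural join on eid, salary: {(fin, 24, 230, 2520, eng, 12), (fin, 24, 230, 2520, p1, 14), (fin, 24, 230, 2520, qa, 34), (law, 19, 4090, 9320, cs, 9), (law, 19, 4090, 9320, p2, 28), (law, 19, 4090, 9320, x2, 3), (law, 24, 230, 1920, eng, 12), (law, 24, 230, 1920, p1, 14), (law, 24, 230, 1920, qa, 34), (mkt, 19, 4090, 590, cs, 9), (mkt, 19, 4090, 590, p2, 28), (mkt, 19, 4090, 590, x2, 3), (p1, 24, 230, 2990, eng, 12), (p1, 24, 230, 2990, p1, 14), (p1, 24, 230, 2990, qa, 34), (p3, 24, 230, 4870, eng, 12), (p3, 24, 230, 4870, p1, 14), (p3, 24, 230, 4870, qa, 34), (qa, 19, 4090, 1640, cs, 9), (qa, 19, 4090, 1640, p2, 28), (qa, 19, 4090, 1640, x2, 3), (x1, 19, 4090, 3170, cs, 9), (x1, 19, 4090, 3170, p2, 28), (x1, 19, 4090, 3170, x2, 3), (x2, 19, 4090, 8610, cs, 9), (x2, 19, 4090, 8610, p2, 28), (x2, 19, 4090, 8610, x2, 3), (x2, 24, 230, 5020, eng, 12), (x2, 24, 230, 5020, p1, 14), (x2, 24, 230, 5020, qa, 34)}
σ[budget ≠ 2990]: keep tuples satisfying budget ≠ 2990 → {(fin, 24, 230, 2520, eng, 12), (fin, 24, 230, 2520, p1, 14), (fin, 24, 230, 2520, qa, 34), (law, 19, 4090, 9320, cs, 9), (law, 19, 4090, 9320, p2, 28), (law, 19, 4090, 9320, x2, 3), (law, 24, 230, 1920, eng, 12), (law, 24, 230, 1920, p1, 14), (law, 24, 230, 1920, qa, 34), (mkt, 19, 4090, 590, cs, 9), (mkt, 19, 4090, 590, p2, 28), (mkt, 19, 4090, 590, x2, 3), (p3, 24, 230, 4870, eng, 12), (p3, 24, 230, 4870, p1, 14), (p3, 24, 230, 4870, qa, 34), (qa, 19, 4090, 1640, cs, 9), (qa, 19, 4090, 1640, p2, 28), (qa, 19, 4090, 1640, x2, 3), (x1, 19, 4090, 3170, cs, 9), (x1, 19, 4090, 3170, p2, 28), (x1, 19, 4090, 3170, x2, 3), (x2, 19, 4090, 8610, cs, 9), (x2, 19, 4090, 8610, p2, 28), (x2, 19, 4090, 8610, x2, 3), (x2, 24, 230, 5020, eng, 12), (x2, 24, 230, 5020, p1, 14), (x2, 24, 230, 5020, qa, 34)}
σ[budget ≥ 2520]: keep tuples satisfying budget ≥ 2520 → {(fin, 24, 230, 2520, eng, 12), (fin, 24, 230, 2520, p1, 14), (fin, 24, 230, 2520, qa, 34), (law, 19, 4090, 9320, cs, 9), (law, 19, 4090, 9320, p2, 28), (law, 19, 4090, 9320, x2, 3), (p3, 24, 230, 4870, eng, 12), (p3, 24, 230, 4870, p1, 14), (p3, 24, 230, 4870, qa, 34), (x1, 19, 4090, 3170, cs, 9), (x1, 19, 4090, 3170, p2, 28), (x1, 19, 4090, 3170, x2, 3), (x2, 19, 4090, 8610, cs, 9), (x2, 19, 4090, 8610, p2, 28), (x2, 19, 4090, 8610, x2, 3), (x2, 24, 230, 5020, eng, 12), (x2, 24, 230, 5020, p1, 14), (x2, 24, 230, 5020, qa, 34)}
Keep only column(s) pid, salary (12 duplicate(s) eliminated): {(fin, 230), (law, 4090), (p3, 230), (x1, 4090), (x2, 230), (x2, 4090)}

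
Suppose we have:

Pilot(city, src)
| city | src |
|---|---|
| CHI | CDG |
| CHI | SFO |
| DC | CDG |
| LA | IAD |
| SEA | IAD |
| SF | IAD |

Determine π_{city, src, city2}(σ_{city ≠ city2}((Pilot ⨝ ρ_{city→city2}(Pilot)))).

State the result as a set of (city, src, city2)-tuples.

ρ[city→city2]: schema becomes (city2, src); tuples unchanged.
Joining Pilot and ρ_{city→city2}(Pilot) on src yields {(CHI, CDG, CHI), (CHI, CDG, DC), (CHI, SFO, CHI), (DC, CDG, CHI), (DC, CDG, DC), (LA, IAD, LA), (LA, IAD, SEA), (LA, IAD, SF), (SEA, IAD, LA), (SEA, IAD, SEA), (SEA, IAD, SF), (SF, IAD, LA), (SF, IAD, SEA), (SF, IAD, SF)}.
Selection city ≠ city2: {(CHI, CDG, DC), (DC, CDG, CHI), (LA, IAD, SEA), (LA, IAD, SF), (SEA, IAD, LA), (SEA, IAD, SF), (SF, IAD, LA), (SF, IAD, SEA)}
π[city, src, city2]: project onto (city, src, city2) → {(CHI, CDG, DC), (DC, CDG, CHI), (LA, IAD, SEA), (LA, IAD, SF), (SEA, IAD, LA), (SEA, IAD, SF), (SF, IAD, LA), (SF, IAD, SEA)}

{(CHI, CDG, DC), (DC, CDG, CHI), (LA, IAD, SEA), (LA, IAD, SF), (SEA, IAD, LA), (SEA, IAD, SF), (SF, IAD, LA), (SF, IAD, SEA)}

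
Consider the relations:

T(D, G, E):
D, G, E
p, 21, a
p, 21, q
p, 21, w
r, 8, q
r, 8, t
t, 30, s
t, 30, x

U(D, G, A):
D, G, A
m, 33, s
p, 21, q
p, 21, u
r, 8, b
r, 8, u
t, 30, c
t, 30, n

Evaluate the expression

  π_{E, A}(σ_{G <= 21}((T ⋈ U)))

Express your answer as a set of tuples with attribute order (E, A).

Joining T and U on D, G yields {(p, 21, a, q), (p, 21, a, u), (p, 21, q, q), (p, 21, q, u), (p, 21, w, q), (p, 21, w, u), (r, 8, q, b), (r, 8, q, u), (r, 8, t, b), (r, 8, t, u), (t, 30, s, c), (t, 30, s, n), (t, 30, x, c), (t, 30, x, n)}.
Filtering on G <= 21 leaves {(p, 21, a, q), (p, 21, a, u), (p, 21, q, q), (p, 21, q, u), (p, 21, w, q), (p, 21, w, u), (r, 8, q, b), (r, 8, q, u), (r, 8, t, b), (r, 8, t, u)}.
π[E, A]: project onto (E, A) (1 duplicate(s) eliminated) → {(a, q), (a, u), (q, b), (q, q), (q, u), (t, b), (t, u), (w, q), (w, u)}

{(a, q), (a, u), (q, b), (q, q), (q, u), (t, b), (t, u), (w, q), (w, u)}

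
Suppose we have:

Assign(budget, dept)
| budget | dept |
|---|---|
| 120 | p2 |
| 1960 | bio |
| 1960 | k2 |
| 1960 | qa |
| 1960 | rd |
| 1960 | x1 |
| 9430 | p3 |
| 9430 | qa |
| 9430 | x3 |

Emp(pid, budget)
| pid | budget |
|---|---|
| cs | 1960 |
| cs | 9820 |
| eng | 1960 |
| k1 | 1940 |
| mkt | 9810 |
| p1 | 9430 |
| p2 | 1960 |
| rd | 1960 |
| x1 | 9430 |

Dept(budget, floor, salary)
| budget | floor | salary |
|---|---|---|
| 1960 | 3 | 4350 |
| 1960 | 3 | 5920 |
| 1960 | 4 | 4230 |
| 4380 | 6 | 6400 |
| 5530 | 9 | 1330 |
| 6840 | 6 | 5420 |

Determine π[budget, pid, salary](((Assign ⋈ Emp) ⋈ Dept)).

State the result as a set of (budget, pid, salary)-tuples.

Assign ⋈ Emp (natural join on budget): {(1960, bio, cs), (1960, bio, eng), (1960, bio, p2), (1960, bio, rd), (1960, k2, cs), (1960, k2, eng), (1960, k2, p2), (1960, k2, rd), (1960, qa, cs), (1960, qa, eng), (1960, qa, p2), (1960, qa, rd), (1960, rd, cs), (1960, rd, eng), (1960, rd, p2), (1960, rd, rd), (1960, x1, cs), (1960, x1, eng), (1960, x1, p2), (1960, x1, rd), (9430, p3, p1), (9430, p3, x1), (9430, qa, p1), (9430, qa, x1), (9430, x3, p1), (9430, x3, x1)}
(Assign ⋈ Emp) ⋈ Dept (natural join on budget): {(1960, bio, cs, 3, 4350), (1960, bio, cs, 3, 5920), (1960, bio, cs, 4, 4230), (1960, bio, eng, 3, 4350), (1960, bio, eng, 3, 5920), (1960, bio, eng, 4, 4230), (1960, bio, p2, 3, 4350), (1960, bio, p2, 3, 5920), (1960, bio, p2, 4, 4230), (1960, bio, rd, 3, 4350), (1960, bio, rd, 3, 5920), (1960, bio, rd, 4, 4230), (1960, k2, cs, 3, 4350), (1960, k2, cs, 3, 5920), (1960, k2, cs, 4, 4230), (1960, k2, eng, 3, 4350), (1960, k2, eng, 3, 5920), (1960, k2, eng, 4, 4230), (1960, k2, p2, 3, 4350), (1960, k2, p2, 3, 5920), (1960, k2, p2, 4, 4230), (1960, k2, rd, 3, 4350), (1960, k2, rd, 3, 5920), (1960, k2, rd, 4, 4230), (1960, qa, cs, 3, 4350), (1960, qa, cs, 3, 5920), (1960, qa, cs, 4, 4230), (1960, qa, eng, 3, 4350), (1960, qa, eng, 3, 5920), (1960, qa, eng, 4, 4230), (1960, qa, p2, 3, 4350), (1960, qa, p2, 3, 5920), (1960, qa, p2, 4, 4230), (1960, qa, rd, 3, 4350), (1960, qa, rd, 3, 5920), (1960, qa, rd, 4, 4230), (1960, rd, cs, 3, 4350), (1960, rd, cs, 3, 5920), (1960, rd, cs, 4, 4230), (1960, rd, eng, 3, 4350), (1960, rd, eng, 3, 5920), (1960, rd, eng, 4, 4230), (1960, rd, p2, 3, 4350), (1960, rd, p2, 3, 5920), (1960, rd, p2, 4, 4230), (1960, rd, rd, 3, 4350), (1960, rd, rd, 3, 5920), (1960, rd, rd, 4, 4230), (1960, x1, cs, 3, 4350), (1960, x1, cs, 3, 5920), (1960, x1, cs, 4, 4230), (1960, x1, eng, 3, 4350), (1960, x1, eng, 3, 5920), (1960, x1, eng, 4, 4230), (1960, x1, p2, 3, 4350), (1960, x1, p2, 3, 5920), (1960, x1, p2, 4, 4230), (1960, x1, rd, 3, 4350), (1960, x1, rd, 3, 5920), (1960, x1, rd, 4, 4230)}
Projecting to budget, pid, salary (48 duplicate(s) eliminated): {(1960, cs, 4230), (1960, cs, 4350), (1960, cs, 5920), (1960, eng, 4230), (1960, eng, 4350), (1960, eng, 5920), (1960, p2, 4230), (1960, p2, 4350), (1960, p2, 5920), (1960, rd, 4230), (1960, rd, 4350), (1960, rd, 5920)}

{(1960, cs, 4230), (1960, cs, 4350), (1960, cs, 5920), (1960, eng, 4230), (1960, eng, 4350), (1960, eng, 5920), (1960, p2, 4230), (1960, p2, 4350), (1960, p2, 5920), (1960, rd, 4230), (1960, rd, 4350), (1960, rd, 5920)}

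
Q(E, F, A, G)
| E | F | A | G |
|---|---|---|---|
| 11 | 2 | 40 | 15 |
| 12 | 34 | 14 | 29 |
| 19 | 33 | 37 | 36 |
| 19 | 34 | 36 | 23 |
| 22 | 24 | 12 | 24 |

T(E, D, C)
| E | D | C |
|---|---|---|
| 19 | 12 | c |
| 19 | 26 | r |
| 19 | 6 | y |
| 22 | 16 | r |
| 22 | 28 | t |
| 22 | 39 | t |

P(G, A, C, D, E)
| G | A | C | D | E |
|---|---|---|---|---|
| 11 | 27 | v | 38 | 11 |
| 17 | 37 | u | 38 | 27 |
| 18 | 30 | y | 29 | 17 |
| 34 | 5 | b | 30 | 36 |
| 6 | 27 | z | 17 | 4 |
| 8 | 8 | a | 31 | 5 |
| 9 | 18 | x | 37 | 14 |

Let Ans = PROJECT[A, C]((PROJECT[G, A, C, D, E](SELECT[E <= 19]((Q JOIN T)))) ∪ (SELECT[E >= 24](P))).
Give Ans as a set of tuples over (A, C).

Joining Q and T on E yields {(19, 33, 37, 36, 12, c), (19, 33, 37, 36, 26, r), (19, 33, 37, 36, 6, y), (19, 34, 36, 23, 12, c), (19, 34, 36, 23, 26, r), (19, 34, 36, 23, 6, y), (22, 24, 12, 24, 16, r), (22, 24, 12, 24, 28, t), (22, 24, 12, 24, 39, t)}.
σ[E <= 19]: keep tuples satisfying E <= 19 → {(19, 33, 37, 36, 12, c), (19, 33, 37, 36, 26, r), (19, 33, 37, 36, 6, y), (19, 34, 36, 23, 12, c), (19, 34, 36, 23, 26, r), (19, 34, 36, 23, 6, y)}
π_{G, A, C, D, E} gives {(23, 36, c, 12, 19), (23, 36, r, 26, 19), (23, 36, y, 6, 19), (36, 37, c, 12, 19), (36, 37, r, 26, 19), (36, 37, y, 6, 19)}.
σ[E >= 24]: keep tuples satisfying E >= 24 → {(17, 37, u, 38, 27), (34, 5, b, 30, 36)}
Set union of the two operands is {(17, 37, u, 38, 27), (23, 36, c, 12, 19), (23, 36, r, 26, 19), (23, 36, y, 6, 19), (34, 5, b, 30, 36), (36, 37, c, 12, 19), (36, 37, r, 26, 19), (36, 37, y, 6, 19)}.
π_{A, C} gives {(36, c), (36, r), (36, y), (37, c), (37, r), (37, u), (37, y), (5, b)}.

{(36, c), (36, r), (36, y), (37, c), (37, r), (37, u), (37, y), (5, b)}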